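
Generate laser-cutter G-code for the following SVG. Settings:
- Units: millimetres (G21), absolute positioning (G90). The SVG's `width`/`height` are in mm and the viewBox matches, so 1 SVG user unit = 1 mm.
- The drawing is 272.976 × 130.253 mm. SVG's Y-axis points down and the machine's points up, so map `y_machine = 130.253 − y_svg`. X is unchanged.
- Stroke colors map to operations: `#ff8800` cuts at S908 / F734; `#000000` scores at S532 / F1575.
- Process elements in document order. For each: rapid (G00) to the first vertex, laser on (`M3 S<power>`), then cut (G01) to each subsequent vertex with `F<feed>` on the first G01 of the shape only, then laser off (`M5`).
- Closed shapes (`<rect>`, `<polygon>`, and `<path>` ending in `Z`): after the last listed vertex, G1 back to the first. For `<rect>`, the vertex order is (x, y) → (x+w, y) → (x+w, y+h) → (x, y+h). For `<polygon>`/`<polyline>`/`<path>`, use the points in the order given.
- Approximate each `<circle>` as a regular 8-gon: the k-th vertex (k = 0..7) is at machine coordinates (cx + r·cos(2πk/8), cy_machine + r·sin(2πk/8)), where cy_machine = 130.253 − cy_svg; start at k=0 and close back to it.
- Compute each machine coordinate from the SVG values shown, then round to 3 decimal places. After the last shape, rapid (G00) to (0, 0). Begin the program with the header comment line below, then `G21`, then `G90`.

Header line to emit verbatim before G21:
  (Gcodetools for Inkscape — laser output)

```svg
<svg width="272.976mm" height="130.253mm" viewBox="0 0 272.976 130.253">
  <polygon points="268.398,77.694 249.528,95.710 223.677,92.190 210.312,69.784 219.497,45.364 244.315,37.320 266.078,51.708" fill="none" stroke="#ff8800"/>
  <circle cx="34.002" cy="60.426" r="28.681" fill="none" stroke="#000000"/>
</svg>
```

1 u = 1 mm; y_m = 130.253 − y.

[1] `<polygon>` regular polygon, #ff8800→cut S908 F734: (268.398,52.559) → (249.528,34.543) → (223.677,38.063) → (210.312,60.469) → (219.497,84.889) → (244.315,92.933) → (266.078,78.545) → (268.398,52.559) (closed)

[2] `<circle>` circle, #000000→score S532 F1575: (62.683,69.827) → (54.283,90.108) → (34.002,98.508) → (13.721,90.108) → (5.321,69.827) → (13.721,49.546) → (34.002,41.146) → (54.283,49.546) → (62.683,69.827) (closed)

(Gcodetools for Inkscape — laser output)
G21
G90
G00 X268.398 Y52.559
M3 S908
G01 X249.528 Y34.543 F734
G01 X223.677 Y38.063
G01 X210.312 Y60.469
G01 X219.497 Y84.889
G01 X244.315 Y92.933
G01 X266.078 Y78.545
G01 X268.398 Y52.559
M5
G00 X62.683 Y69.827
M3 S532
G01 X54.283 Y90.108 F1575
G01 X34.002 Y98.508
G01 X13.721 Y90.108
G01 X5.321 Y69.827
G01 X13.721 Y49.546
G01 X34.002 Y41.146
G01 X54.283 Y49.546
G01 X62.683 Y69.827
M5
G00 X0.000 Y0.000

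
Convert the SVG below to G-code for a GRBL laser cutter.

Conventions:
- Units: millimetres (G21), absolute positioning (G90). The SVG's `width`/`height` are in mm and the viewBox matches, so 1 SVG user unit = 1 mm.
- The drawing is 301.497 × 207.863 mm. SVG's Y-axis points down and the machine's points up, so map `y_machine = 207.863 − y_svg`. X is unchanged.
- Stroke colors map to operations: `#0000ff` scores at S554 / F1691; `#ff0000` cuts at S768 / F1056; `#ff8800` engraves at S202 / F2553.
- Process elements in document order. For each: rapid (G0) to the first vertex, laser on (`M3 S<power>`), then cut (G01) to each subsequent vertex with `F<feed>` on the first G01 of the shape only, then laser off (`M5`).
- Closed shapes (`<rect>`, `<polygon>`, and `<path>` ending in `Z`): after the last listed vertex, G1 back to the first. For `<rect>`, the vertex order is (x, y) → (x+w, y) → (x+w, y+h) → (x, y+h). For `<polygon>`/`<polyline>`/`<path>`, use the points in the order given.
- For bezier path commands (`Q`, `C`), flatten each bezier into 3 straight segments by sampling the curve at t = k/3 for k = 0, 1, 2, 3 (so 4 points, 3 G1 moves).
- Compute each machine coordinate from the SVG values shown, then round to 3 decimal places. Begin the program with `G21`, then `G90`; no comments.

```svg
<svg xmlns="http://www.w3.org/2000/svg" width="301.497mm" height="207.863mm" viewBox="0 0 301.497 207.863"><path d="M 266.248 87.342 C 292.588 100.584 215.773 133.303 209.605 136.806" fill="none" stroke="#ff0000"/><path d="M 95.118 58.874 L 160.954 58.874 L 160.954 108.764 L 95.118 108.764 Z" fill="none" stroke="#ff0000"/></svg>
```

G21
G90
G0 X266.248 Y120.521
M3 S768
G01 X264.640 Y102.590 F1056
G01 X232.885 Y82.495
G01 X209.605 Y71.057
M5
G0 X95.118 Y148.989
M3 S768
G01 X160.954 Y148.989 F1056
G01 X160.954 Y99.099
G01 X95.118 Y99.099
G01 X95.118 Y148.989
M5

1 u = 1 mm; y_m = 207.863 − y.

[1] `<path>` cubic bezier, #ff0000→cut S768 F1056: (266.248,120.521) → (264.640,102.590) → (232.885,82.495) → (209.605,71.057)

[2] `<path>` rectangle, #ff0000→cut S768 F1056: (95.118,148.989) → (160.954,148.989) → (160.954,99.099) → (95.118,99.099) → (95.118,148.989) (closed)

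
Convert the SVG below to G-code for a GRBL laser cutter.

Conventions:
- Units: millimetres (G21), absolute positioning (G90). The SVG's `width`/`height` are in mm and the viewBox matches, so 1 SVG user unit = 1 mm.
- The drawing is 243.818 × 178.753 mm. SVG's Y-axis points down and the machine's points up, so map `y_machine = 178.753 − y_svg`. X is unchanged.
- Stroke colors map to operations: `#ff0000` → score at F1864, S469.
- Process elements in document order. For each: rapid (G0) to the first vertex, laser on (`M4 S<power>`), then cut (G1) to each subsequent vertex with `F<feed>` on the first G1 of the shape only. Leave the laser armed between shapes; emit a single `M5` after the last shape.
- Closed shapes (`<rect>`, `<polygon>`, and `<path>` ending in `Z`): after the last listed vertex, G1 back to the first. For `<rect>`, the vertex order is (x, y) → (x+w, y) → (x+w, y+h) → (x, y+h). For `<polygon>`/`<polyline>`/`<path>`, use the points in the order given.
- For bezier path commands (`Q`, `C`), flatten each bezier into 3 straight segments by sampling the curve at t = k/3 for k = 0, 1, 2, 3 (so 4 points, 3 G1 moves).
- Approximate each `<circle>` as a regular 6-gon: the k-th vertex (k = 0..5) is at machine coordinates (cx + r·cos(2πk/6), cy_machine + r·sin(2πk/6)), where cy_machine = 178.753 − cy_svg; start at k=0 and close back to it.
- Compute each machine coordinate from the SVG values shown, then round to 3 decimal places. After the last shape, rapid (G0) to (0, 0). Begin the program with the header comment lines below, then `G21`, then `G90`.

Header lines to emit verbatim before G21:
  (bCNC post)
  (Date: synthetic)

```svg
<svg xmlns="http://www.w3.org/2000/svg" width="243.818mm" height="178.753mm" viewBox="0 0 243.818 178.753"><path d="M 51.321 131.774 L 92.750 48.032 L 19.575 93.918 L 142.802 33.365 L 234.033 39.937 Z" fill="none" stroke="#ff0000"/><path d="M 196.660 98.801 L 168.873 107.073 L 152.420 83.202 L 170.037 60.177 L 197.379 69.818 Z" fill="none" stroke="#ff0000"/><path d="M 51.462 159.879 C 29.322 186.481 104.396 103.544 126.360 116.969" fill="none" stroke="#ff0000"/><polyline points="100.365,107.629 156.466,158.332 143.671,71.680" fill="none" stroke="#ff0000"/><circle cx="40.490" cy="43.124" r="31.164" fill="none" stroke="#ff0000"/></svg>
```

(bCNC post)
(Date: synthetic)
G21
G90
G0 X51.321 Y46.979
M4 S469
G1 X92.750 Y130.721 F1864
G1 X19.575 Y84.835
G1 X142.802 Y145.388
G1 X234.033 Y138.816
G1 X51.321 Y46.979
G0 X196.660 Y79.952
M4 S469
G1 X168.873 Y71.680 F1864
G1 X152.420 Y95.551
G1 X170.037 Y118.576
G1 X197.379 Y108.935
G1 X196.660 Y79.952
G0 X51.462 Y18.874
M4 S469
G1 X56.159 Y21.159 F1864
G1 X92.260 Y50.714
G1 X126.360 Y61.784
G0 X100.365 Y71.124
M4 S469
G1 X156.466 Y20.421 F1864
G1 X143.671 Y107.073
G0 X71.654 Y135.629
M4 S469
G1 X56.072 Y162.618 F1864
G1 X24.908 Y162.618
G1 X9.326 Y135.629
G1 X24.908 Y108.640
G1 X56.072 Y108.640
G1 X71.654 Y135.629
M5
G0 X0.000 Y0.000

Since the viewBox matches the mm dimensions, user units are millimetres directly. The only transform is the Y-flip y_m = 178.753 − y_svg.

Shape 1 is a closed polygon drawn with `<path>`. Its stroke #ff0000 means score at S469, F1864. After flipping Y the toolpath is (51.321,46.979) → (92.750,130.721) → (19.575,84.835) → (142.802,145.388) → (234.033,138.816) → (51.321,46.979), returning to the start.

Shape 2 is a regular polygon drawn with `<path>`. Its stroke #ff0000 means score at S469, F1864. After flipping Y the toolpath is (196.660,79.952) → (168.873,71.680) → (152.420,95.551) → (170.037,118.576) → (197.379,108.935) → (196.660,79.952), returning to the start.

Shape 3 is a cubic bezier drawn with `<path>`. Its stroke #ff0000 means score at S469, F1864. After flipping Y the toolpath is (51.462,18.874) → (56.159,21.159) → (92.260,50.714) → (126.360,61.784).

Shape 4 is a open polyline drawn with `<polyline>`. Its stroke #ff0000 means score at S469, F1864. After flipping Y the toolpath is (100.365,71.124) → (156.466,20.421) → (143.671,107.073).

Shape 5 is a circle drawn with `<circle>`. Its stroke #ff0000 means score at S469, F1864. After flipping Y the toolpath is (71.654,135.629) → (56.072,162.618) → (24.908,162.618) → (9.326,135.629) → (24.908,108.640) → (56.072,108.640) → (71.654,135.629), returning to the start.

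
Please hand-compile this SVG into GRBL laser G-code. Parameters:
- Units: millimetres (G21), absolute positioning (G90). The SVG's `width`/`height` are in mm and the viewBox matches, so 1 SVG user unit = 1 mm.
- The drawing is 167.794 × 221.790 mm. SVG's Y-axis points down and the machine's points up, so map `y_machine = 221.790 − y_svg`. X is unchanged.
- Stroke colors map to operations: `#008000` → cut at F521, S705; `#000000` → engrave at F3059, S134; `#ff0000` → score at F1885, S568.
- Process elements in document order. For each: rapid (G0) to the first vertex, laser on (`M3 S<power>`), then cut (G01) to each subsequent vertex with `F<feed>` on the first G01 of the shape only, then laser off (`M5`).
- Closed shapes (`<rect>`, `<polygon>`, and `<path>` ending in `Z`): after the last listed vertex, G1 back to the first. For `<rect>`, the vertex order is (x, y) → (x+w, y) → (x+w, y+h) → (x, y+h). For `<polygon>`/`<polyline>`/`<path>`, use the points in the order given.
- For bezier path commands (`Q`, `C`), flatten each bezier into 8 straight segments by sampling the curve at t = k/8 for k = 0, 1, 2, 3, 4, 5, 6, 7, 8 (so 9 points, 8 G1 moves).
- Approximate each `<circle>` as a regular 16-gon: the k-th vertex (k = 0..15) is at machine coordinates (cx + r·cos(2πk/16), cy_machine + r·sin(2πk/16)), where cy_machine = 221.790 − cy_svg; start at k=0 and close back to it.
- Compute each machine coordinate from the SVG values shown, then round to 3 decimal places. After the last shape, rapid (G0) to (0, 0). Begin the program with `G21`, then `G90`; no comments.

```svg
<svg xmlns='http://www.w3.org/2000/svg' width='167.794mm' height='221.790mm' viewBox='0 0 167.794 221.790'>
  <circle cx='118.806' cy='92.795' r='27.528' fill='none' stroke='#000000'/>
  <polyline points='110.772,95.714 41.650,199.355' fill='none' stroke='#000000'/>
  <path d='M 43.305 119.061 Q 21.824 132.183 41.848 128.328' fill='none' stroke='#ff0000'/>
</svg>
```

G21
G90
G0 X146.334 Y128.995
M3 S134
G01 X144.239 Y139.530 F3059
G01 X138.271 Y148.460
G01 X129.341 Y154.428
G01 X118.806 Y156.523
G01 X108.271 Y154.428
G01 X99.341 Y148.460
G01 X93.373 Y139.530
G01 X91.278 Y128.995
G01 X93.373 Y118.460
G01 X99.341 Y109.530
G01 X108.271 Y103.562
G01 X118.806 Y101.467
G01 X129.341 Y103.562
G01 X138.271 Y109.530
G01 X144.239 Y118.460
G01 X146.334 Y128.995
M5
G0 X110.772 Y126.076
M3 S134
G01 X41.650 Y22.435 F3059
M5
G0 X43.305 Y102.729
M3 S568
G01 X38.583 Y99.714 F1885
G01 X35.159 Y97.229
G01 X33.031 Y95.275
G01 X32.200 Y93.851
G01 X32.667 Y92.958
G01 X34.430 Y92.596
G01 X37.491 Y92.764
G01 X41.848 Y93.462
M5
G0 X0.000 Y0.000

Since the viewBox matches the mm dimensions, user units are millimetres directly. The only transform is the Y-flip y_m = 221.790 − y_svg.

Shape 1 is a circle drawn with `<circle>`. Its stroke #000000 means engrave at S134, F3059. After flipping Y the toolpath is (146.334,128.995) → (144.239,139.530) → (138.271,148.460) → (129.341,154.428) → (118.806,156.523) → (108.271,154.428) → (99.341,148.460) → (93.373,139.530) → (91.278,128.995) → (93.373,118.460) → (99.341,109.530) → (108.271,103.562) → (118.806,101.467) → (129.341,103.562) → (138.271,109.530) → (144.239,118.460) → (146.334,128.995), returning to the start.

Shape 2 is a line segment drawn with `<polyline>`. Its stroke #000000 means engrave at S134, F3059. After flipping Y the toolpath is (110.772,126.076) → (41.650,22.435).

Shape 3 is a quadratic bezier drawn with `<path>`. Its stroke #ff0000 means score at S568, F1885. After flipping Y the toolpath is (43.305,102.729) → (38.583,99.714) → (35.159,97.229) → (33.031,95.275) → (32.200,93.851) → (32.667,92.958) → (34.430,92.596) → (37.491,92.764) → (41.848,93.462).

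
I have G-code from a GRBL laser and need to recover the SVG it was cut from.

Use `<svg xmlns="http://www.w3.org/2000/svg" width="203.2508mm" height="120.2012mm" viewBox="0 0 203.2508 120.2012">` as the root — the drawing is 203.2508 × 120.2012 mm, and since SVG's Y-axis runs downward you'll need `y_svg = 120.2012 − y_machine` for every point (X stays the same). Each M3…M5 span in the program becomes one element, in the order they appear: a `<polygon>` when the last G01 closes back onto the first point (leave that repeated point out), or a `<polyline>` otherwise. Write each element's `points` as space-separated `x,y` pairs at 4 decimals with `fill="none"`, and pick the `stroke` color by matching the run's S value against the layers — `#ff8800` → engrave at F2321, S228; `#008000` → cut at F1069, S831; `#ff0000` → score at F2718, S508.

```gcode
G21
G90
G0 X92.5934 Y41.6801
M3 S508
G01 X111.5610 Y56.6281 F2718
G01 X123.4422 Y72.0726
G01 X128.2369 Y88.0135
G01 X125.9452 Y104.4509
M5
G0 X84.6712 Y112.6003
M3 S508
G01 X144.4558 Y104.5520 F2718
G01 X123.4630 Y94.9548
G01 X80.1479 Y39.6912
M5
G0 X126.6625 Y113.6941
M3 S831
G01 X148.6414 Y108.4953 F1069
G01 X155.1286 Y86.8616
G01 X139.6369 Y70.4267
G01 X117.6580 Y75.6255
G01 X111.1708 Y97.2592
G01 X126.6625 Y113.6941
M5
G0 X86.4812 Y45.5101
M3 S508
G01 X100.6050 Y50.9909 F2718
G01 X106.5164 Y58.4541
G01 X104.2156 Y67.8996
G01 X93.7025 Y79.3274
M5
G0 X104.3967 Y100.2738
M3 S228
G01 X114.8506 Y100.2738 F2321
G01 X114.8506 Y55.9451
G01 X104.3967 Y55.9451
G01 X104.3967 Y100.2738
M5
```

Each laser-on run becomes one SVG element. Flip Y back into SVG space with y_svg = 120.2012 − y_machine.

Run 1: the run's S508 means `#ff0000` (score). The run is open, so emit a `<polyline>` with points (Y-flipped): 92.5934,78.5211 111.5610,63.5731 123.4422,48.1286 128.2369,32.1877 125.9452,15.7503.

Run 2: power S508 maps to stroke `#ff0000` (score). The run is open, so emit a `<polyline>` with points (Y-flipped): 84.6712,7.6009 144.4558,15.6492 123.4630,25.2464 80.1479,80.5100.

Run 3: S831 ⇒ cut layer `#008000`. The run returns to its start, so emit a `<polygon>` with points (Y-flipped): 126.6625,6.5071 148.6414,11.7059 155.1286,33.3396 139.6369,49.7745 117.6580,44.5757 111.1708,22.9420.

Run 4: S508 ⇒ score layer `#ff0000`. The run is open, so emit a `<polyline>` with points (Y-flipped): 86.4812,74.6911 100.6050,69.2103 106.5164,61.7471 104.2156,52.3016 93.7025,40.8738.

Run 5: power S228 maps to stroke `#ff8800` (engrave). The run returns to its start, so emit a `<polygon>` with points (Y-flipped): 104.3967,19.9274 114.8506,19.9274 114.8506,64.2561 104.3967,64.2561.

<svg xmlns="http://www.w3.org/2000/svg" width="203.2508mm" height="120.2012mm" viewBox="0 0 203.2508 120.2012">
  <polyline points="92.5934,78.5211 111.5610,63.5731 123.4422,48.1286 128.2369,32.1877 125.9452,15.7503" fill="none" stroke="#ff0000"/>
  <polyline points="84.6712,7.6009 144.4558,15.6492 123.4630,25.2464 80.1479,80.5100" fill="none" stroke="#ff0000"/>
  <polygon points="126.6625,6.5071 148.6414,11.7059 155.1286,33.3396 139.6369,49.7745 117.6580,44.5757 111.1708,22.9420" fill="none" stroke="#008000"/>
  <polyline points="86.4812,74.6911 100.6050,69.2103 106.5164,61.7471 104.2156,52.3016 93.7025,40.8738" fill="none" stroke="#ff0000"/>
  <polygon points="104.3967,19.9274 114.8506,19.9274 114.8506,64.2561 104.3967,64.2561" fill="none" stroke="#ff8800"/>
</svg>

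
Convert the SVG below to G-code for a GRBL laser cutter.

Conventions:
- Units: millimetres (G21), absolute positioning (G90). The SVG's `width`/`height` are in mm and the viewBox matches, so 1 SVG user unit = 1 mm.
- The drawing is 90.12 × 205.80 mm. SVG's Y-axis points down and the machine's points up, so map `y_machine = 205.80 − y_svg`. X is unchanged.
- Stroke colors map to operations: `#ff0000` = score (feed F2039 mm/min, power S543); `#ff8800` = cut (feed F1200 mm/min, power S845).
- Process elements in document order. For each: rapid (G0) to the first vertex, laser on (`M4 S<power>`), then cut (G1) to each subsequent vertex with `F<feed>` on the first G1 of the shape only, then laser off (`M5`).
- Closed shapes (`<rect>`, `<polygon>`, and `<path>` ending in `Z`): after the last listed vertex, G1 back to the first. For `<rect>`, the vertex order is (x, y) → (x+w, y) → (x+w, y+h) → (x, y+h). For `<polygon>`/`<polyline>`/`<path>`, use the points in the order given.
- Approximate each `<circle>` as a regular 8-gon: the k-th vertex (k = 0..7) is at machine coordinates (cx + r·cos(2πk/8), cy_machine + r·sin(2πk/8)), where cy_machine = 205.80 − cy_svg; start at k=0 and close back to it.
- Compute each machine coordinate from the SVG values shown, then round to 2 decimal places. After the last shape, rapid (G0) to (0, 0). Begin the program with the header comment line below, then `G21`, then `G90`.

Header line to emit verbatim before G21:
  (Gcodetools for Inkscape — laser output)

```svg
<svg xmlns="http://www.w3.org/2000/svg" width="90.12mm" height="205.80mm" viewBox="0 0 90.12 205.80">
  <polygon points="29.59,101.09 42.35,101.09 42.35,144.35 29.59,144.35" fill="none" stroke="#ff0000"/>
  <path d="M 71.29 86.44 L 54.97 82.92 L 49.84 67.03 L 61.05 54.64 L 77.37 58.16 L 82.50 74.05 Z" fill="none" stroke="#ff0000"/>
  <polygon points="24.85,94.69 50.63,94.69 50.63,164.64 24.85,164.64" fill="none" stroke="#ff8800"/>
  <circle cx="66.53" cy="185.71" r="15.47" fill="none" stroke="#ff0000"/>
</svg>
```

1 u = 1 mm; y_m = 205.80 − y.

[1] `<polygon>` rectangle, #ff0000→score S543 F2039: (29.59,104.71) → (42.35,104.71) → (42.35,61.45) → (29.59,61.45) → (29.59,104.71) (closed)

[2] `<path>` regular polygon, #ff0000→score S543 F2039: (71.29,119.36) → (54.97,122.88) → (49.84,138.77) → (61.05,151.16) → (77.37,147.64) → (82.50,131.75) → (71.29,119.36) (closed)

[3] `<polygon>` rectangle, #ff8800→cut S845 F1200: (24.85,111.11) → (50.63,111.11) → (50.63,41.16) → (24.85,41.16) → (24.85,111.11) (closed)

[4] `<circle>` circle, #ff0000→score S543 F2039: (82.00,20.09) → (77.47,31.03) → (66.53,35.56) → (55.59,31.03) → (51.06,20.09) → (55.59,9.15) → (66.53,4.62) → (77.47,9.15) → (82.00,20.09) (closed)

(Gcodetools for Inkscape — laser output)
G21
G90
G0 X29.59 Y104.71
M4 S543
G1 X42.35 Y104.71 F2039
G1 X42.35 Y61.45
G1 X29.59 Y61.45
G1 X29.59 Y104.71
M5
G0 X71.29 Y119.36
M4 S543
G1 X54.97 Y122.88 F2039
G1 X49.84 Y138.77
G1 X61.05 Y151.16
G1 X77.37 Y147.64
G1 X82.50 Y131.75
G1 X71.29 Y119.36
M5
G0 X24.85 Y111.11
M4 S845
G1 X50.63 Y111.11 F1200
G1 X50.63 Y41.16
G1 X24.85 Y41.16
G1 X24.85 Y111.11
M5
G0 X82.00 Y20.09
M4 S543
G1 X77.47 Y31.03 F2039
G1 X66.53 Y35.56
G1 X55.59 Y31.03
G1 X51.06 Y20.09
G1 X55.59 Y9.15
G1 X66.53 Y4.62
G1 X77.47 Y9.15
G1 X82.00 Y20.09
M5
G0 X0.00 Y0.00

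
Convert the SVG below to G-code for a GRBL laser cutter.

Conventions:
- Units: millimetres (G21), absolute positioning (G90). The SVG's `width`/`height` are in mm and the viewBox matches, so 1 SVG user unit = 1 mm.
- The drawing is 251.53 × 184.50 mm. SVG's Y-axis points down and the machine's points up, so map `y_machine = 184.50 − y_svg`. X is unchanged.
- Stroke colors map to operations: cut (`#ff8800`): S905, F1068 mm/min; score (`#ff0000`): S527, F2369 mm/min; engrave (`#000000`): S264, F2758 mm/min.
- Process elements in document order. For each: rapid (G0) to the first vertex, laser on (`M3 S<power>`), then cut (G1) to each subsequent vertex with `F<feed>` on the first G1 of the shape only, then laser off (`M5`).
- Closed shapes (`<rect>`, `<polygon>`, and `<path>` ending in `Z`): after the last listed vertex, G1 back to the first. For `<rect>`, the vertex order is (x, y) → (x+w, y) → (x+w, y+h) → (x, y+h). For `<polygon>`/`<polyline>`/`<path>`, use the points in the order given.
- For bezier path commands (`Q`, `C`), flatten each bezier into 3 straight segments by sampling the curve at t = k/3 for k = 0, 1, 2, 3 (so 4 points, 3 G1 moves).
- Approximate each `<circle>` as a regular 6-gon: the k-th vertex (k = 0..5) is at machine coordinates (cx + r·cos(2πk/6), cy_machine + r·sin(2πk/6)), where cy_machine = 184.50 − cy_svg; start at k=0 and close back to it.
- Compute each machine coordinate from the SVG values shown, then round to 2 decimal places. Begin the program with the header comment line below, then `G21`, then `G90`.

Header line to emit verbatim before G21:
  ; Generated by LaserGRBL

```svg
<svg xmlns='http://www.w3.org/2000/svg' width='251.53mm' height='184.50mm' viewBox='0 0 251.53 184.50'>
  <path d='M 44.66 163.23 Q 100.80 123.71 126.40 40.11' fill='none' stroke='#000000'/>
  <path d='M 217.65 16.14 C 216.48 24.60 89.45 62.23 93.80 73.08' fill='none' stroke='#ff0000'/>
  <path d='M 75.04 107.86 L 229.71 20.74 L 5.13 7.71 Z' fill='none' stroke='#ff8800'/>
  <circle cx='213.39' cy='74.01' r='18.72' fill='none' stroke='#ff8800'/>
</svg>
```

; Generated by LaserGRBL
G21
G90
G0 X44.66 Y21.27
M3 S264
G1 X78.69 Y52.51 F2758
G1 X105.94 Y93.55
G1 X126.40 Y144.39
M5
G0 X217.65 Y168.36
M3 S527
G1 X184.05 Y152.25 F2369
G1 X123.72 Y129.12
G1 X93.80 Y111.42
M5
G0 X75.04 Y76.64
M3 S905
G1 X229.71 Y163.76 F1068
G1 X5.13 Y176.79
G1 X75.04 Y76.64
M5
G0 X232.11 Y110.49
M3 S905
G1 X222.75 Y126.70 F1068
G1 X204.03 Y126.70
G1 X194.67 Y110.49
G1 X204.03 Y94.28
G1 X222.75 Y94.28
G1 X232.11 Y110.49
M5

Since the viewBox matches the mm dimensions, user units are millimetres directly. The only transform is the Y-flip y_m = 184.50 − y_svg.

Shape 1 is a quadratic bezier drawn with `<path>`. Its stroke #000000 means engrave at S264, F2758. After flipping Y the toolpath is (44.66,21.27) → (78.69,52.51) → (105.94,93.55) → (126.40,144.39).

Shape 2 is a cubic bezier drawn with `<path>`. Its stroke #ff0000 means score at S527, F2369. After flipping Y the toolpath is (217.65,168.36) → (184.05,152.25) → (123.72,129.12) → (93.80,111.42).

Shape 3 is a closed polygon drawn with `<path>`. Its stroke #ff8800 means cut at S905, F1068. After flipping Y the toolpath is (75.04,76.64) → (229.71,163.76) → (5.13,176.79) → (75.04,76.64), returning to the start.

Shape 4 is a circle drawn with `<circle>`. Its stroke #ff8800 means cut at S905, F1068. After flipping Y the toolpath is (232.11,110.49) → (222.75,126.70) → (204.03,126.70) → (194.67,110.49) → (204.03,94.28) → (222.75,94.28) → (232.11,110.49), returning to the start.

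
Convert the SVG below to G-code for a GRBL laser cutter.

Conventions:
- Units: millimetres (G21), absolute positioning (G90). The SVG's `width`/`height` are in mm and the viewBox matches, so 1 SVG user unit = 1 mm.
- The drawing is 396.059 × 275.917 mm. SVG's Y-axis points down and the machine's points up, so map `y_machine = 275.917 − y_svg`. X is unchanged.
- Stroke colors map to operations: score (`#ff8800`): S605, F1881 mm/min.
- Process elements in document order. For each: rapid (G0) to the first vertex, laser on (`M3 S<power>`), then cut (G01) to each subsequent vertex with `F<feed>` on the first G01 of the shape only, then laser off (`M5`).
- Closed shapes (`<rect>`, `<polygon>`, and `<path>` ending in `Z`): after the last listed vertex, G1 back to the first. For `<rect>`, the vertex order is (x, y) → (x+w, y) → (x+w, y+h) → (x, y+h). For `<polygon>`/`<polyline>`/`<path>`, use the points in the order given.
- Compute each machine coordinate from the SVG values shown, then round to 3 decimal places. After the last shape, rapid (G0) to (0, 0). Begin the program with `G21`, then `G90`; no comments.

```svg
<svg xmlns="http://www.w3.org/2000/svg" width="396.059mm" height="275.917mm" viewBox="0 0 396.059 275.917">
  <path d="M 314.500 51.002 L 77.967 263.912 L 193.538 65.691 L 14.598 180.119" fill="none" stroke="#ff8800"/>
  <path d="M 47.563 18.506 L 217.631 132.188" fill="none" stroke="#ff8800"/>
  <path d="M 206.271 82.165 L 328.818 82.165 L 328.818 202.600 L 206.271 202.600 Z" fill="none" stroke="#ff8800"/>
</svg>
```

G21
G90
G0 X314.500 Y224.915
M3 S605
G01 X77.967 Y12.005 F1881
G01 X193.538 Y210.226
G01 X14.598 Y95.798
M5
G0 X47.563 Y257.411
M3 S605
G01 X217.631 Y143.729 F1881
M5
G0 X206.271 Y193.752
M3 S605
G01 X328.818 Y193.752 F1881
G01 X328.818 Y73.317
G01 X206.271 Y73.317
G01 X206.271 Y193.752
M5
G0 X0.000 Y0.000

Since the viewBox matches the mm dimensions, user units are millimetres directly. The only transform is the Y-flip y_m = 275.917 − y_svg.

Shape 1 is a open polyline drawn with `<path>`. Its stroke #ff8800 means score at S605, F1881. After flipping Y the toolpath is (314.500,224.915) → (77.967,12.005) → (193.538,210.226) → (14.598,95.798).

Shape 2 is a line segment drawn with `<path>`. Its stroke #ff8800 means score at S605, F1881. After flipping Y the toolpath is (47.563,257.411) → (217.631,143.729).

Shape 3 is a rectangle drawn with `<path>`. Its stroke #ff8800 means score at S605, F1881. After flipping Y the toolpath is (206.271,193.752) → (328.818,193.752) → (328.818,73.317) → (206.271,73.317) → (206.271,193.752), returning to the start.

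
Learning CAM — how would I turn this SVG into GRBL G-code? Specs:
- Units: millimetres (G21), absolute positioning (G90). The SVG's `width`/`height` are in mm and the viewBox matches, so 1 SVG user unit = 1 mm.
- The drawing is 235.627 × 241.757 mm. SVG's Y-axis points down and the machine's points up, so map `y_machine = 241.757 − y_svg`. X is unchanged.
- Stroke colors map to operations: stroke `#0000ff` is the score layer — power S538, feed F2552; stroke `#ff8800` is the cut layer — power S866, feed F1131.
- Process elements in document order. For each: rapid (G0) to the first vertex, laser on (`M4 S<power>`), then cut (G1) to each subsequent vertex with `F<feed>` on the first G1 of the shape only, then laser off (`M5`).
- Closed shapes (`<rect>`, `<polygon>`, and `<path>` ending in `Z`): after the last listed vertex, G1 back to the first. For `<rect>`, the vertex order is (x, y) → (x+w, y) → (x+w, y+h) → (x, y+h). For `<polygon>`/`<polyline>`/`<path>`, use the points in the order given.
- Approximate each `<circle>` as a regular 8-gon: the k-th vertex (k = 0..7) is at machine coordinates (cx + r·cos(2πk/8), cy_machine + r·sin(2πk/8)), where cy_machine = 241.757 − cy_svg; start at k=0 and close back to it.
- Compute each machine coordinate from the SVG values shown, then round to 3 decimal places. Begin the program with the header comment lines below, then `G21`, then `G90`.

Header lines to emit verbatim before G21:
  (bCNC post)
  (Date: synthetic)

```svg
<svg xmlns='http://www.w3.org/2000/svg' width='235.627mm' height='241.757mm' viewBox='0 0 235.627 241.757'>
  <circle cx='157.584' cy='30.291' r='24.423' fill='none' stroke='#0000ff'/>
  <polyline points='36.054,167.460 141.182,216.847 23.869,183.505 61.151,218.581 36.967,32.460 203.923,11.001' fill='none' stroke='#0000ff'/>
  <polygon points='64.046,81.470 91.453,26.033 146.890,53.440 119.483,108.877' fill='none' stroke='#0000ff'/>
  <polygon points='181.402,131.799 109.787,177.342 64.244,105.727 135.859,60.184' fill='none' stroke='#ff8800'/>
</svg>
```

(bCNC post)
(Date: synthetic)
G21
G90
G0 X182.007 Y211.466
M4 S538
G1 X174.854 Y228.736 F2552
G1 X157.584 Y235.889
G1 X140.314 Y228.736
G1 X133.161 Y211.466
G1 X140.314 Y194.196
G1 X157.584 Y187.043
G1 X174.854 Y194.196
G1 X182.007 Y211.466
M5
G0 X36.054 Y74.297
M4 S538
G1 X141.182 Y24.910 F2552
G1 X23.869 Y58.252
G1 X61.151 Y23.176
G1 X36.967 Y209.297
G1 X203.923 Y230.756
M5
G0 X64.046 Y160.287
M4 S538
G1 X91.453 Y215.724 F2552
G1 X146.890 Y188.317
G1 X119.483 Y132.880
G1 X64.046 Y160.287
M5
G0 X181.402 Y109.958
M4 S866
G1 X109.787 Y64.415 F1131
G1 X64.244 Y136.030
G1 X135.859 Y181.573
G1 X181.402 Y109.958
M5

Since the viewBox matches the mm dimensions, user units are millimetres directly. The only transform is the Y-flip y_m = 241.757 − y_svg.

Shape 1 is a circle drawn with `<circle>`. Its stroke #0000ff means score at S538, F2552. After flipping Y the toolpath is (182.007,211.466) → (174.854,228.736) → (157.584,235.889) → (140.314,228.736) → (133.161,211.466) → (140.314,194.196) → (157.584,187.043) → (174.854,194.196) → (182.007,211.466), returning to the start.

Shape 2 is a open polyline drawn with `<polyline>`. Its stroke #0000ff means score at S538, F2552. After flipping Y the toolpath is (36.054,74.297) → (141.182,24.910) → (23.869,58.252) → (61.151,23.176) → (36.967,209.297) → (203.923,230.756).

Shape 3 is a regular polygon drawn with `<polygon>`. Its stroke #0000ff means score at S538, F2552. After flipping Y the toolpath is (64.046,160.287) → (91.453,215.724) → (146.890,188.317) → (119.483,132.880) → (64.046,160.287), returning to the start.

Shape 4 is a regular polygon drawn with `<polygon>`. Its stroke #ff8800 means cut at S866, F1131. After flipping Y the toolpath is (181.402,109.958) → (109.787,64.415) → (64.244,136.030) → (135.859,181.573) → (181.402,109.958), returning to the start.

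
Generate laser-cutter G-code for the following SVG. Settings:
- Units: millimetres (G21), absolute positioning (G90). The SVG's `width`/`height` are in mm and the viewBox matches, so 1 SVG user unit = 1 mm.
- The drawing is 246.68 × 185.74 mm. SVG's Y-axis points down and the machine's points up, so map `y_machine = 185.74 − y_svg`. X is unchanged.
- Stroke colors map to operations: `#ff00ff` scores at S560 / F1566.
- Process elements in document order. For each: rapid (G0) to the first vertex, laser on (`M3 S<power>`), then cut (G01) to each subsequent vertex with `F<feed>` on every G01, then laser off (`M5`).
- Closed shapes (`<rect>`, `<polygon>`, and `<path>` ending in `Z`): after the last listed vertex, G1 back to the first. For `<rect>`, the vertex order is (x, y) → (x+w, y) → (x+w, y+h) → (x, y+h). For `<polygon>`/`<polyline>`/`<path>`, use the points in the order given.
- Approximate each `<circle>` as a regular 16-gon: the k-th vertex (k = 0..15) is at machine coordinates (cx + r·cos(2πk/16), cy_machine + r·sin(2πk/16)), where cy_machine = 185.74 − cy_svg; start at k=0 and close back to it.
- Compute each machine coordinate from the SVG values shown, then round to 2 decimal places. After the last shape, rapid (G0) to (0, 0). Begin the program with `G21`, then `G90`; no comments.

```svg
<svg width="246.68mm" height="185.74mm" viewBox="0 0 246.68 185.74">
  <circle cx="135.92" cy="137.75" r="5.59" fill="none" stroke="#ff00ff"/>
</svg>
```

Since the viewBox matches the mm dimensions, user units are millimetres directly. The only transform is the Y-flip y_m = 185.74 − y_svg.

Shape 1 is a circle drawn with `<circle>`. Its stroke #ff00ff means score at S560, F1566. After flipping Y the toolpath is (141.51,47.99) → (141.08,50.13) → (139.87,51.94) → (138.06,53.15) → (135.92,53.58) → (133.78,53.15) → (131.97,51.94) → (130.76,50.13) → (130.33,47.99) → (130.76,45.85) → (131.97,44.04) → (133.78,42.83) → (135.92,42.40) → (138.06,42.83) → (139.87,44.04) → (141.08,45.85) → (141.51,47.99), returning to the start.

G21
G90
G0 X141.51 Y47.99
M3 S560
G01 X141.08 Y50.13 F1566
G01 X139.87 Y51.94 F1566
G01 X138.06 Y53.15 F1566
G01 X135.92 Y53.58 F1566
G01 X133.78 Y53.15 F1566
G01 X131.97 Y51.94 F1566
G01 X130.76 Y50.13 F1566
G01 X130.33 Y47.99 F1566
G01 X130.76 Y45.85 F1566
G01 X131.97 Y44.04 F1566
G01 X133.78 Y42.83 F1566
G01 X135.92 Y42.40 F1566
G01 X138.06 Y42.83 F1566
G01 X139.87 Y44.04 F1566
G01 X141.08 Y45.85 F1566
G01 X141.51 Y47.99 F1566
M5
G0 X0.00 Y0.00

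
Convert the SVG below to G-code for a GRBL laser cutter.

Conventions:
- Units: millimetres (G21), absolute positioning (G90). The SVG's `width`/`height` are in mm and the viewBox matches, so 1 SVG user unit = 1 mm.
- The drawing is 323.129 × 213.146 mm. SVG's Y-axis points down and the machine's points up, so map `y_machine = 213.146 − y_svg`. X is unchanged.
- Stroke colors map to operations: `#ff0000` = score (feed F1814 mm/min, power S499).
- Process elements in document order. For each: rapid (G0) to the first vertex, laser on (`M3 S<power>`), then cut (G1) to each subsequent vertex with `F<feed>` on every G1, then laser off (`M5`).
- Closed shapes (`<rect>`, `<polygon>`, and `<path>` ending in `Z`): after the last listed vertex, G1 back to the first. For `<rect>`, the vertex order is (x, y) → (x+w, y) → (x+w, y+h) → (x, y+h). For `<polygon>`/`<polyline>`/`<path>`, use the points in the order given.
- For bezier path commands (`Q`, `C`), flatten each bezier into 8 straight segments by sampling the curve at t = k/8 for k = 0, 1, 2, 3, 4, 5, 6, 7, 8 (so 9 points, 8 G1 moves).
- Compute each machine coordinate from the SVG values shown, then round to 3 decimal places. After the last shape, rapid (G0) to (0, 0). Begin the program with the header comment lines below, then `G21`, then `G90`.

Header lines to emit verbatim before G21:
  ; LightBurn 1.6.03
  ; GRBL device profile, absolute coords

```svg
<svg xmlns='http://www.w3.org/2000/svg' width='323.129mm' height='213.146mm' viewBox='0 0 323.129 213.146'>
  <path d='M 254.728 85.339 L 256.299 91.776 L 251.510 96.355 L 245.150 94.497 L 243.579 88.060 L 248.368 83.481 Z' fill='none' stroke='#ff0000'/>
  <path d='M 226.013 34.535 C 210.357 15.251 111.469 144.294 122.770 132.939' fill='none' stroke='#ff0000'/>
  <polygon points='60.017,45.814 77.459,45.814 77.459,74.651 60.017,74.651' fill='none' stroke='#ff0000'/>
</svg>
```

; LightBurn 1.6.03
; GRBL device profile, absolute coords
G21
G90
G0 X254.728 Y127.807
M3 S499
G1 X256.299 Y121.370 F1814
G1 X251.510 Y116.791 F1814
G1 X245.150 Y118.649 F1814
G1 X243.579 Y125.086 F1814
G1 X248.368 Y129.665 F1814
G1 X254.728 Y127.807 F1814
M5
G0 X226.013 Y178.611
M3 S499
G1 X216.618 Y179.454 F1814
G1 X201.687 Y169.774 F1814
G1 X183.486 Y152.956 F1814
G1 X164.283 Y132.382 F1814
G1 X146.342 Y111.437 F1814
G1 X131.932 Y93.504 F1814
G1 X123.319 Y81.966 F1814
G1 X122.770 Y80.207 F1814
M5
G0 X60.017 Y167.332
M3 S499
G1 X77.459 Y167.332 F1814
G1 X77.459 Y138.495 F1814
G1 X60.017 Y138.495 F1814
G1 X60.017 Y167.332 F1814
M5
G0 X0.000 Y0.000

viewBox `0 0 323.129 213.146` with mm width/height → 1 unit = 1 mm. Flip: y_m = 213.146 − y_svg.

**Shape 1** — `<path>` regular polygon, stroke `#ff0000` → score (S499, F1814). Machine vertices: (254.728,127.807) → (256.299,121.370) → (251.510,116.791) → (245.150,118.649) → (243.579,125.086) → (248.368,129.665) → (254.728,127.807). Closed: final G1 returns to the first vertex.

**Shape 2** — `<path>` cubic bezier, stroke `#ff0000` → score (S499, F1814). Control points (SVG): P0=(226.013,34.535), P1=(210.357,15.251), P2=(111.469,144.294), P3=(122.770,132.939); sampled at t=k/8. Machine vertices: (226.013,178.611) → (216.618,179.454) → (201.687,169.774) → (183.486,152.956) → (164.283,132.382) → (146.342,111.437) → (131.932,93.504) → (123.319,81.966) → (122.770,80.207). Open path.

**Shape 3** — `<polygon>` rectangle, stroke `#ff0000` → score (S499, F1814). Machine vertices: (60.017,167.332) → (77.459,167.332) → (77.459,138.495) → (60.017,138.495) → (60.017,167.332). Closed: final G1 returns to the first vertex.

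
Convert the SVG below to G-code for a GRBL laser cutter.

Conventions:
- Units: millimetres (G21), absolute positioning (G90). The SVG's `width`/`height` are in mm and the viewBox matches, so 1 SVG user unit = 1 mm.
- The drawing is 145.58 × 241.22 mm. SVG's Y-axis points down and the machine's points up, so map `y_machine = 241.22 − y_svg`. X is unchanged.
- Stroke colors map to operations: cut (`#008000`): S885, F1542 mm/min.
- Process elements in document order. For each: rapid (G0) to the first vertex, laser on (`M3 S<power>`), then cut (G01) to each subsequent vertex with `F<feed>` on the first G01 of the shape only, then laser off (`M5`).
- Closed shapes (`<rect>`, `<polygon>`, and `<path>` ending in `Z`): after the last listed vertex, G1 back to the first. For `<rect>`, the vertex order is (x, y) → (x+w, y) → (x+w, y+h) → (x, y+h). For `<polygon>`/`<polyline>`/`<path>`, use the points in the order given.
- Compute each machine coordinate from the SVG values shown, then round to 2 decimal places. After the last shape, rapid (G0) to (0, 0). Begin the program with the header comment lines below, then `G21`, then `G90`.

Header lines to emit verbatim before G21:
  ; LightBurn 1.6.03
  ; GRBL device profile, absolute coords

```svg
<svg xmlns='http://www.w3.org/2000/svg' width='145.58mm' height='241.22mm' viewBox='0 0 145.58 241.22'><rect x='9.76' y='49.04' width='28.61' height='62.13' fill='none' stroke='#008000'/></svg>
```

; LightBurn 1.6.03
; GRBL device profile, absolute coords
G21
G90
G0 X9.76 Y192.18
M3 S885
G01 X38.37 Y192.18 F1542
G01 X38.37 Y130.05
G01 X9.76 Y130.05
G01 X9.76 Y192.18
M5
G0 X0.00 Y0.00

Since the viewBox matches the mm dimensions, user units are millimetres directly. The only transform is the Y-flip y_m = 241.22 − y_svg.

Shape 1 is a rectangle drawn with `<rect>`. Its stroke #008000 means cut at S885, F1542. After flipping Y the toolpath is (9.76,192.18) → (38.37,192.18) → (38.37,130.05) → (9.76,130.05) → (9.76,192.18), returning to the start.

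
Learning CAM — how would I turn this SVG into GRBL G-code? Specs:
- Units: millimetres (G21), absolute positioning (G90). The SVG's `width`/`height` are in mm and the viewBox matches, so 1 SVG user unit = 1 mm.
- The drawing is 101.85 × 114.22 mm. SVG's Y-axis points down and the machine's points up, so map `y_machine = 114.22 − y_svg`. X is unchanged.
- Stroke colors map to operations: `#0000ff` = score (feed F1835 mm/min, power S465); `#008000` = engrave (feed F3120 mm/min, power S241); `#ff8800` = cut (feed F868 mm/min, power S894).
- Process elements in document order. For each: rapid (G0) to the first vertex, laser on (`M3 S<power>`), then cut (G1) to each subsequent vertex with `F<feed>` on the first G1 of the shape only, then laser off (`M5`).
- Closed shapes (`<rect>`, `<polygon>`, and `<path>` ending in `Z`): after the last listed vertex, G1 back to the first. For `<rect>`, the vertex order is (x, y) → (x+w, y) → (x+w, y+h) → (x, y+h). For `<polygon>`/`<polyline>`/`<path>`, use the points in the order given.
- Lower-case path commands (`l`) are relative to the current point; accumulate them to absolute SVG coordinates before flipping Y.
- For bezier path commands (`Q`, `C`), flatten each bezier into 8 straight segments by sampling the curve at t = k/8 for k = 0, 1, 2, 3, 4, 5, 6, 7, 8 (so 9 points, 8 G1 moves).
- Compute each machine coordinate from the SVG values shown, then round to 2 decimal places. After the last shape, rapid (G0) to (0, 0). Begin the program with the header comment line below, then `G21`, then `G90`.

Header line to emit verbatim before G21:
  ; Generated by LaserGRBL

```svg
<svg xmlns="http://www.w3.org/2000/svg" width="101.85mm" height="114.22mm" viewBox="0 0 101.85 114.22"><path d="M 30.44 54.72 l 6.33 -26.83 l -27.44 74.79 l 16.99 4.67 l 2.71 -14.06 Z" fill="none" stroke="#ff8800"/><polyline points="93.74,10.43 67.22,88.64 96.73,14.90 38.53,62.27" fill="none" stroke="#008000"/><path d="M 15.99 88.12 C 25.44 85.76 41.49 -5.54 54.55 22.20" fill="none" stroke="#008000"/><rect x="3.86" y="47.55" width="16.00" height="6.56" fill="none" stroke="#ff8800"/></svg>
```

; Generated by LaserGRBL
G21
G90
G0 X30.44 Y59.50
M3 S894
G1 X36.77 Y86.33 F868
G1 X9.33 Y11.54
G1 X26.32 Y6.87
G1 X29.03 Y20.93
G1 X30.44 Y59.50
M5
G0 X93.74 Y103.79
M3 S241
G1 X67.22 Y25.58 F3120
G1 X96.73 Y99.32
G1 X38.53 Y51.95
M5
G0 X15.99 Y26.10
M3 S241
G1 X19.82 Y30.75 F3120
G1 X24.17 Y41.30
G1 X28.90 Y55.31
G1 X33.92 Y70.35
G1 X39.10 Y83.98
G1 X44.34 Y93.75
G1 X49.53 Y97.25
G1 X54.55 Y92.02
M5
G0 X3.86 Y66.67
M3 S894
G1 X19.86 Y66.67 F868
G1 X19.86 Y60.11
G1 X3.86 Y60.11
G1 X3.86 Y66.67
M5
G0 X0.00 Y0.00

1 u = 1 mm; y_m = 114.22 − y.

[1] `<path>` closed polygon, #ff8800→cut S894 F868: (30.44,59.50) → (36.77,86.33) → (9.33,11.54) → (26.32,6.87) → (29.03,20.93) → (30.44,59.50) (closed)

[2] `<polyline>` open polyline, #008000→engrave S241 F3120: (93.74,103.79) → (67.22,25.58) → (96.73,99.32) → (38.53,51.95)

[3] `<path>` cubic bezier, #008000→engrave S241 F3120: (15.99,26.10) → (19.82,30.75) → (24.17,41.30) → (28.90,55.31) → (33.92,70.35) → (39.10,83.98) → (44.34,93.75) → (49.53,97.25) → (54.55,92.02)

[4] `<rect>` rectangle, #ff8800→cut S894 F868: (3.86,66.67) → (19.86,66.67) → (19.86,60.11) → (3.86,60.11) → (3.86,66.67) (closed)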